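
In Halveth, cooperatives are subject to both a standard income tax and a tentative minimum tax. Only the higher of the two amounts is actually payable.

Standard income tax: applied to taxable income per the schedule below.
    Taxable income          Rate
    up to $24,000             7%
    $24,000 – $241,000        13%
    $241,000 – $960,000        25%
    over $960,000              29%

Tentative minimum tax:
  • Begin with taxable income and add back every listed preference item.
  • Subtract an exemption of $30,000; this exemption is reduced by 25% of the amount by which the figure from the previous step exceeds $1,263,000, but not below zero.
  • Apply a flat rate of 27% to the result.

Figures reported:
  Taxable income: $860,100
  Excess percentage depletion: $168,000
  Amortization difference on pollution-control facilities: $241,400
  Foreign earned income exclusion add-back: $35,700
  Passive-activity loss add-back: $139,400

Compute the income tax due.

$390,042

Tentative minimum tax:
  Adjusted income: $860,100 + $168,000 + $241,400 + $35,700 + $139,400 = $1,444,600
  Exemption: 25% × ($1,444,600 − $1,263,000) = $45,400 ≥ $30,000, so the exemption is fully phased out
  Base: $1,444,600 − $0 = $1,444,600
  $1,444,600 × 27% = $390,042

Standard income tax:
  $24,000 × 7% = $1,680
  $217,000 × 13% = $28,210
  $619,100 × 25% = $154,775
  → $184,665

$390,042 > $184,665, so the tentative minimum tax is the binding amount.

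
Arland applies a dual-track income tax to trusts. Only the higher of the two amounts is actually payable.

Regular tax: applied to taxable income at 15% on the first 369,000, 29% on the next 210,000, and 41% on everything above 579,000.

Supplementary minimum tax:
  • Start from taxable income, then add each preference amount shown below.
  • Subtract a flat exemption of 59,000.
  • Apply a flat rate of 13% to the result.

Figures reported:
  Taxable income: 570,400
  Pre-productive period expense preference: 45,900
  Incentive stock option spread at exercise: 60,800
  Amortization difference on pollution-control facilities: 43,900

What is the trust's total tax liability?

113,756

Regular tax:
  369,000 × 15% = 55,350
  201,400 × 29% = 58,406
  → 113,756

Supplementary minimum tax:
  Adjusted income: 570,400 + 45,900 + 60,800 + 43,900 = 721,000
  Less exemption 59,000 → base 662,000
  662,000 × 13% = 86,060

113,756 > 86,060, so the regular tax governs.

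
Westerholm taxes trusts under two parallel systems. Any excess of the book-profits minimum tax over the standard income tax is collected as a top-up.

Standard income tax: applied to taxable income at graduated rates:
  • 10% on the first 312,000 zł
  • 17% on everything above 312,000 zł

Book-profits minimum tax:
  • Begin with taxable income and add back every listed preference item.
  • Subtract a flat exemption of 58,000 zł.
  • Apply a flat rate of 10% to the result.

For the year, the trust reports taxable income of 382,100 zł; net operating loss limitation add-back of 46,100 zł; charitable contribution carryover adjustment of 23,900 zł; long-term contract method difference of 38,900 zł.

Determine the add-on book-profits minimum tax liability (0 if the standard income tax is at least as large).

Standard income tax:
  312,000 zł × 10% = 31,200 zł
  70,100 zł × 17% = 11,917 zł
  → 43,117 zł

Book-profits minimum tax:
  Adjusted income: 382,100 zł + 46,100 zł + 23,900 zł + 38,900 zł = 491,000 zł
  Less exemption 58,000 zł → base 433,000 zł
  433,000 zł × 10% = 43,300 zł

Excess of book-profits minimum tax over standard income tax: 43,300 zł − 43,117 zł = 183 zł.

183 zł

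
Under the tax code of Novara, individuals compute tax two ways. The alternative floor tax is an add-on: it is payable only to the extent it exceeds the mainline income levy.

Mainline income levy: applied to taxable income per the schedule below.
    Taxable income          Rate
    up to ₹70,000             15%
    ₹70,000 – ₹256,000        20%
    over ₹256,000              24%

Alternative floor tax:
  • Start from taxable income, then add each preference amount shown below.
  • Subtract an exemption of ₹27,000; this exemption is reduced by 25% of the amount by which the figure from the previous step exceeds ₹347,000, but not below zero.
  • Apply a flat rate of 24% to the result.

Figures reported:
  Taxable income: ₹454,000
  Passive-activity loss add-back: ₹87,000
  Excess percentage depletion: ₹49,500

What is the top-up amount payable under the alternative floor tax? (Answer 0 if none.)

₹46,500

Alternative floor tax:
  Adjusted income: ₹454,000 + ₹87,000 + ₹49,500 = ₹590,500
  Exemption: 25% × (₹590,500 − ₹347,000) = ₹60,875 ≥ ₹27,000, so the exemption is fully phased out
  Base: ₹590,500 − ₹0 = ₹590,500
  ₹590,500 × 24% = ₹141,720

Mainline income levy:
  ₹70,000 × 15% = ₹10,500
  ₹186,000 × 20% = ₹37,200
  ₹198,000 × 24% = ₹47,520
  → ₹95,220

Excess of alternative floor tax over mainline income levy: ₹141,720 − ₹95,220 = ₹46,500.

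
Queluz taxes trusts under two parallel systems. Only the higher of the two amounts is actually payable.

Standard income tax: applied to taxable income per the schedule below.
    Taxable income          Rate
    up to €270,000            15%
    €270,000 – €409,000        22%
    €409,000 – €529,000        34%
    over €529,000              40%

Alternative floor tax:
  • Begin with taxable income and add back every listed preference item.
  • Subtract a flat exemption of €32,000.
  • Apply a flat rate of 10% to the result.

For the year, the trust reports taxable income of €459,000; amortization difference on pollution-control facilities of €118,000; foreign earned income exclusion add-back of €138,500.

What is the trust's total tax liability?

Standard income tax:
  €270,000 × 15% = €40,500
  €139,000 × 22% = €30,580
  €50,000 × 34% = €17,000
  → €88,080

Alternative floor tax:
  Adjusted income: €459,000 + €118,000 + €138,500 = €715,500
  Less exemption €32,000 → base €683,500
  €683,500 × 10% = €68,350

€88,080 > €68,350, so the standard income tax governs.

€88,080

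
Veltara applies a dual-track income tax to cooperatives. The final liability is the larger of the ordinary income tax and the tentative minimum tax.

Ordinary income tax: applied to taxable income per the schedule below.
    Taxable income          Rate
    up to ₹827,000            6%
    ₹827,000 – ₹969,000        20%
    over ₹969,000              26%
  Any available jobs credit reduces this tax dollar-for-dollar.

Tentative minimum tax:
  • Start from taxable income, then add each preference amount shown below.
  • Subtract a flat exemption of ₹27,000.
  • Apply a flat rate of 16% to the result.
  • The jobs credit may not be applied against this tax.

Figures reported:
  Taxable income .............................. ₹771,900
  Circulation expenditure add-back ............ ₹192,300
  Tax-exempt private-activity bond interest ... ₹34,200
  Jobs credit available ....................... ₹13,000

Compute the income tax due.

Ordinary income tax:
  ₹771,900 × 6% = ₹46,314
  Less jobs credit ₹13,000 → ₹33,314

Tentative minimum tax:
  Adjusted income: ₹771,900 + ₹192,300 + ₹34,200 = ₹998,400
  Less exemption ₹27,000 → base ₹971,400
  ₹971,400 × 16% = ₹155,424

₹155,424 > ₹33,314, so the tentative minimum tax is the binding amount.

₹155,424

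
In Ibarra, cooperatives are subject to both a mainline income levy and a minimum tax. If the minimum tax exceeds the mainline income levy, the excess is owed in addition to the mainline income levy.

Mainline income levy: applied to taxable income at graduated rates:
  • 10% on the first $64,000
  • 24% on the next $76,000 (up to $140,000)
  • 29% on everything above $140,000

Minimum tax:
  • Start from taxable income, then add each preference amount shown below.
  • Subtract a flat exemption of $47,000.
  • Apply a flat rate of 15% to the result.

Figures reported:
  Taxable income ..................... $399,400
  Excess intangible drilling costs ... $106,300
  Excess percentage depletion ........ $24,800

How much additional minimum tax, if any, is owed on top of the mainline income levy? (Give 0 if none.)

Minimum tax:
  Adjusted income: $399,400 + $106,300 + $24,800 = $530,500
  Less exemption $47,000 → base $483,500
  $483,500 × 15% = $72,525

Mainline income levy:
  $64,000 × 10% = $6,400
  $76,000 × 24% = $18,240
  $259,400 × 29% = $75,226
  → $99,866

$72,525 ≤ $99,866, so no add-on is due.

$0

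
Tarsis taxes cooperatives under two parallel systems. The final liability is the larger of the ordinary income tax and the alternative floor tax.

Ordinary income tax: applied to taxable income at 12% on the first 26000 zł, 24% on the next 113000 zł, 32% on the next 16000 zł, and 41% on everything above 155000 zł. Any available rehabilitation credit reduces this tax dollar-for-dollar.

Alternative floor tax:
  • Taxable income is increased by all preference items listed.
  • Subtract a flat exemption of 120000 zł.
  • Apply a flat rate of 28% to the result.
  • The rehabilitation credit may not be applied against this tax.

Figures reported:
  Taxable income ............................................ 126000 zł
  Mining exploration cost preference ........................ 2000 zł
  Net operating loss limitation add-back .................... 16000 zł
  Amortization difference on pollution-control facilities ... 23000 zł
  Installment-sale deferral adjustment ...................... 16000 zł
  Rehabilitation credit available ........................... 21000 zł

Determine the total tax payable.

Alternative floor tax:
  Adjusted income: 126000 zł + 2000 zł + 16000 zł + 23000 zł + 16000 zł = 183000 zł
  Less exemption 120000 zł → base 63000 zł
  63000 zł × 28% = 17640 zł

Ordinary income tax:
  26000 zł × 12% = 3120 zł
  100000 zł × 24% = 24000 zł
  → 27120 zł
  Less rehabilitation credit 21000 zł → 6120 zł

17640 zł > 6120 zł, so the alternative floor tax is the binding amount.

17640 zł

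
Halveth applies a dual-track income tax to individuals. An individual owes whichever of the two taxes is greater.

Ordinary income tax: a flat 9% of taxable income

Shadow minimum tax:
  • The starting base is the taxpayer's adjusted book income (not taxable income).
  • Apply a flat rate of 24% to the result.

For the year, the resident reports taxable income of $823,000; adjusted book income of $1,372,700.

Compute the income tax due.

Ordinary income tax:
  $823,000 × 9% = $74,070

Shadow minimum tax:
  Base (adjusted book income): $1,372,700
  $1,372,700 × 24% = $329,448

$329,448 > $74,070, so the shadow minimum tax is the binding amount.

$329,448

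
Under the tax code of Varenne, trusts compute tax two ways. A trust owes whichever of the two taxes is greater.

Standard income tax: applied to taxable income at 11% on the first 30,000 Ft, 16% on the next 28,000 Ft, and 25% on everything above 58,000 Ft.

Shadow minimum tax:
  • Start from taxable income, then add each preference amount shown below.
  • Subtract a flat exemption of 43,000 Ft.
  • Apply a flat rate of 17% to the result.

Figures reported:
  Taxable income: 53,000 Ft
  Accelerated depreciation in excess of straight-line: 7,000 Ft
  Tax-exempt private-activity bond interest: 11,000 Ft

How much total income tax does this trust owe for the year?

Standard income tax:
  30,000 Ft × 11% = 3,300 Ft
  23,000 Ft × 16% = 3,680 Ft
  → 6,980 Ft

Shadow minimum tax:
  Adjusted income: 53,000 Ft + 7,000 Ft + 11,000 Ft = 71,000 Ft
  Less exemption 43,000 Ft → base 28,000 Ft
  28,000 Ft × 17% = 4,760 Ft

6,980 Ft > 4,760 Ft, so the standard income tax governs.

6,980 Ft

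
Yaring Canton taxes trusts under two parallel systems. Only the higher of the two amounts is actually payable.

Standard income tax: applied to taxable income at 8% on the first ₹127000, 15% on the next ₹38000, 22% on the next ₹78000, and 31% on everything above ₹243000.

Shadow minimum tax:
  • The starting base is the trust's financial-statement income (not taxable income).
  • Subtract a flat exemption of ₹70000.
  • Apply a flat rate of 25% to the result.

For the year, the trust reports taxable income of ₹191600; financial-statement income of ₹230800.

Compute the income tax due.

Shadow minimum tax:
  Base (financial-statement income): ₹230800
  Less exemption ₹70000 → base ₹160800
  ₹160800 × 25% = ₹40200

Standard income tax:
  ₹127000 × 8% = ₹10160
  ₹38000 × 15% = ₹5700
  ₹26600 × 22% = ₹5852
  → ₹21712

₹40200 > ₹21712, so the shadow minimum tax is the binding amount.

₹40200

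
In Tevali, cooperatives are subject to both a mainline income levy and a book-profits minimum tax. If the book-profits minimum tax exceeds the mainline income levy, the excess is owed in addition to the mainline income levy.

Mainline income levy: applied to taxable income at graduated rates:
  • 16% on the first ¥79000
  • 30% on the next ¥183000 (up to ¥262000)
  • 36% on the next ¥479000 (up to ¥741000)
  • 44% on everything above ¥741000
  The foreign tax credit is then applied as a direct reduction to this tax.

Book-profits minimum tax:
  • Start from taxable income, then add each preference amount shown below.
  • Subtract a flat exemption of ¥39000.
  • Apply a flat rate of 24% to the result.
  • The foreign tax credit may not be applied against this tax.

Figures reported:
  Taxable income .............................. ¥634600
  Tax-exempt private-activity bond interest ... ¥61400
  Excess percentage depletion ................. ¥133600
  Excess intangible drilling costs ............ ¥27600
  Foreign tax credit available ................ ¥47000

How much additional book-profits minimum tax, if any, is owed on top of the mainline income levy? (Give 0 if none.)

¥41692

Book-profits minimum tax:
  Adjusted income: ¥634600 + ¥61400 + ¥133600 + ¥27600 = ¥857200
  Less exemption ¥39000 → base ¥818200
  ¥818200 × 24% = ¥196368

Mainline income levy:
  ¥79000 × 16% = ¥12640
  ¥183000 × 30% = ¥54900
  ¥372600 × 36% = ¥134136
  → ¥201676
  Less foreign tax credit ¥47000 → ¥154676

Excess of book-profits minimum tax over mainline income levy: ¥196368 − ¥154676 = ¥41692.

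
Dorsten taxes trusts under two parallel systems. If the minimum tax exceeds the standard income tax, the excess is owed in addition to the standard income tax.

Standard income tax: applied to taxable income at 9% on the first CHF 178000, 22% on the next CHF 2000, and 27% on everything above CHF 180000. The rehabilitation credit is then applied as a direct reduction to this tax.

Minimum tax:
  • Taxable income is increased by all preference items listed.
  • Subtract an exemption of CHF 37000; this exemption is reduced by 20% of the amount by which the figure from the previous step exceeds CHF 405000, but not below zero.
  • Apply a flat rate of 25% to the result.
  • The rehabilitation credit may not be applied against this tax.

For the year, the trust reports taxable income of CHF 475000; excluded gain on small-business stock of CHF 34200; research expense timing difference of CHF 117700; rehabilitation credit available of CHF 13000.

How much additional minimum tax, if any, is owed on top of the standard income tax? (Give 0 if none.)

CHF 73615

Standard income tax:
  CHF 178000 × 9% = CHF 16020
  CHF 2000 × 22% = CHF 440
  CHF 295000 × 27% = CHF 79650
  → CHF 96110
  Less rehabilitation credit CHF 13000 → CHF 83110

Minimum tax:
  Adjusted income: CHF 475000 + CHF 34200 + CHF 117700 = CHF 626900
  Exemption: 20% × (CHF 626900 − CHF 405000) = CHF 44380 ≥ CHF 37000, so the exemption is fully phased out
  Base: CHF 626900 − CHF 0 = CHF 626900
  CHF 626900 × 25% = CHF 156725

Excess of minimum tax over standard income tax: CHF 156725 − CHF 83110 = CHF 73615.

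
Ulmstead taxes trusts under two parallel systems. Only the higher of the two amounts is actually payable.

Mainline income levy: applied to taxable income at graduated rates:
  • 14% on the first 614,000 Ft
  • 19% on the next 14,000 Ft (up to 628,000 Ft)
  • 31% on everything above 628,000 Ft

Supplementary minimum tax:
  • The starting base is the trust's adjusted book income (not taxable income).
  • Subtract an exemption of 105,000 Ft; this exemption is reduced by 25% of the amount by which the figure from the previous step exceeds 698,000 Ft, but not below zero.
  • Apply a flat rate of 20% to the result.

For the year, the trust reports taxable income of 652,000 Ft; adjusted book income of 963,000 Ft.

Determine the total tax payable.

184,850 Ft

Supplementary minimum tax:
  Base (adjusted book income): 963,000 Ft
  Exemption: 105,000 Ft − 25% × (963,000 Ft − 698,000 Ft) = 105,000 Ft − 66,250 Ft = 38,750 Ft
  Base: 963,000 Ft − 38,750 Ft = 924,250 Ft
  924,250 Ft × 20% = 184,850 Ft

Mainline income levy:
  614,000 Ft × 14% = 85,960 Ft
  14,000 Ft × 19% = 2,660 Ft
  24,000 Ft × 31% = 7,440 Ft
  → 96,060 Ft

184,850 Ft > 96,060 Ft, so the supplementary minimum tax is the binding amount.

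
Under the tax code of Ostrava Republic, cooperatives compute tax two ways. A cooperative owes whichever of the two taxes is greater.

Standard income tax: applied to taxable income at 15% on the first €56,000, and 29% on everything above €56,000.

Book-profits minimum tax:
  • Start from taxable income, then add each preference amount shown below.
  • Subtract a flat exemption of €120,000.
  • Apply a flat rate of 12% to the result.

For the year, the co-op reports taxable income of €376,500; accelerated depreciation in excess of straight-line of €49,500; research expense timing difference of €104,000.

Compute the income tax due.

€101,345

Book-profits minimum tax:
  Adjusted income: €376,500 + €49,500 + €104,000 = €530,000
  Less exemption €120,000 → base €410,000
  €410,000 × 12% = €49,200

Standard income tax:
  €56,000 × 15% = €8,400
  €320,500 × 29% = €92,945
  → €101,345

€101,345 > €49,200, so the standard income tax governs.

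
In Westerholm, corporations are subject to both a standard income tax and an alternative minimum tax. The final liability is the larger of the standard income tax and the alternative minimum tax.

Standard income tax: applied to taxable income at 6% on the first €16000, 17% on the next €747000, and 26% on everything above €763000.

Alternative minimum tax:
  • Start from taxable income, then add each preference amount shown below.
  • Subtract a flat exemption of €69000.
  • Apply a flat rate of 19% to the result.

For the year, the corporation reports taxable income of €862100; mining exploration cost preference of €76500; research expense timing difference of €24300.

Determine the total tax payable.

€169841

Standard income tax:
  €16000 × 6% = €960
  €747000 × 17% = €126990
  €99100 × 26% = €25766
  → €153716

Alternative minimum tax:
  Adjusted income: €862100 + €76500 + €24300 = €962900
  Less exemption €69000 → base €893900
  €893900 × 19% = €169841

€169841 > €153716, so the alternative minimum tax is the binding amount.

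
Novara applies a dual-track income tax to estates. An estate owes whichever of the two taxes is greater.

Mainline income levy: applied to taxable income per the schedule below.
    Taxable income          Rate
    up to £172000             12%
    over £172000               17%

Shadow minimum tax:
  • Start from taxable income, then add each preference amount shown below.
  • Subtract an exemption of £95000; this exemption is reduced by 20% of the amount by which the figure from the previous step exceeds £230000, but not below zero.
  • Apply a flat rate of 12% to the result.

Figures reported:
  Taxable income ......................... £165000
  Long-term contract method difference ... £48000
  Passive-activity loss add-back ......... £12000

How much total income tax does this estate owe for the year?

£19800

Mainline income levy:
  £165000 × 12% = £19800

Shadow minimum tax:
  Adjusted income: £165000 + £48000 + £12000 = £225000
  Exemption: £225000 ≤ £230000, so full £95000 applies
  Base: £225000 − £95000 = £130000
  £130000 × 12% = £15600

£19800 > £15600, so the mainline income levy governs.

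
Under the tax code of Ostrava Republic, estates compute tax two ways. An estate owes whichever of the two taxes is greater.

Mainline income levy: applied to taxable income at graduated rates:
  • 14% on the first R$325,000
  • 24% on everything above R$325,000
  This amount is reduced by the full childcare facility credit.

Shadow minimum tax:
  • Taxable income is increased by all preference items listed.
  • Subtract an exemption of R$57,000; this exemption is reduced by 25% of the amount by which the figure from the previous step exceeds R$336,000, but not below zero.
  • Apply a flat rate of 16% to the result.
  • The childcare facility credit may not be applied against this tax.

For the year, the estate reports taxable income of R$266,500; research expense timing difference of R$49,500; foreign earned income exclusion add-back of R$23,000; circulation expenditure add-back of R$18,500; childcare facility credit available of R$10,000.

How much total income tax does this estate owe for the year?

R$48,940

Mainline income levy:
  R$266,500 × 14% = R$37,310
  Less childcare facility credit R$10,000 → R$27,310

Shadow minimum tax:
  Adjusted income: R$266,500 + R$49,500 + R$23,000 + R$18,500 = R$357,500
  Exemption: R$57,000 − 25% × (R$357,500 − R$336,000) = R$57,000 − R$5,375 = R$51,625
  Base: R$357,500 − R$51,625 = R$305,875
  R$305,875 × 16% = R$48,940

R$48,940 > R$27,310, so the shadow minimum tax is the binding amount.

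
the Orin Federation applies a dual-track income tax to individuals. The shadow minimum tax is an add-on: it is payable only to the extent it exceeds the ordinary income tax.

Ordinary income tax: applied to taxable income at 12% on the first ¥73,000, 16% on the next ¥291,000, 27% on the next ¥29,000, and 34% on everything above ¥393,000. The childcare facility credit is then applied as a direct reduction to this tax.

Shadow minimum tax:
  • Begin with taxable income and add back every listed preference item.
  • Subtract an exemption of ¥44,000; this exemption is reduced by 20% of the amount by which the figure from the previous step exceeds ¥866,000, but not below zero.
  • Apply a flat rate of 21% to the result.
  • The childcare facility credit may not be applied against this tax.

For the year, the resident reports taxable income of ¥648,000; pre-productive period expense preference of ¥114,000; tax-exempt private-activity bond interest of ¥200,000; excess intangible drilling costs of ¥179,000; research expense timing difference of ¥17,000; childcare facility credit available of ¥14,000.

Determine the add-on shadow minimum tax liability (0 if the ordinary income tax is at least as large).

¥107,330

Shadow minimum tax:
  Adjusted income: ¥648,000 + ¥114,000 + ¥200,000 + ¥179,000 + ¥17,000 = ¥1,158,000
  Exemption: 20% × (¥1,158,000 − ¥866,000) = ¥58,400 ≥ ¥44,000, so the exemption is fully phased out
  Base: ¥1,158,000 − ¥0 = ¥1,158,000
  ¥1,158,000 × 21% = ¥243,180

Ordinary income tax:
  ¥73,000 × 12% = ¥8,760
  ¥291,000 × 16% = ¥46,560
  ¥29,000 × 27% = ¥7,830
  ¥255,000 × 34% = ¥86,700
  → ¥149,850
  Less childcare facility credit ¥14,000 → ¥135,850

Excess of shadow minimum tax over ordinary income tax: ¥243,180 − ¥135,850 = ¥107,330.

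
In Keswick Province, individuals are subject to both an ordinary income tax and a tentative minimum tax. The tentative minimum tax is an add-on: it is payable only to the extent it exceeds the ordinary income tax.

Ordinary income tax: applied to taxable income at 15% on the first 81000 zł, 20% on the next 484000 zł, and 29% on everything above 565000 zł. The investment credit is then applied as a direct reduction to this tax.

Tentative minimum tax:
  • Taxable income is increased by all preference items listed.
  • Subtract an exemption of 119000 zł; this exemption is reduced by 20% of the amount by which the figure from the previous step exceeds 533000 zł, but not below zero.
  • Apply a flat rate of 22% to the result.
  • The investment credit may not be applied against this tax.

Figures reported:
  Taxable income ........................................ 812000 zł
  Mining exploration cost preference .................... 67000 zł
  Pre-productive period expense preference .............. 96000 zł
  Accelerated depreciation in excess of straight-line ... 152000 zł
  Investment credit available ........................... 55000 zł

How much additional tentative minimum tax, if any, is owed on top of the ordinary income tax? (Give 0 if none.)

122316 zł

Ordinary income tax:
  81000 zł × 15% = 12150 zł
  484000 zł × 20% = 96800 zł
  247000 zł × 29% = 71630 zł
  → 180580 zł
  Less investment credit 55000 zł → 125580 zł

Tentative minimum tax:
  Adjusted income: 812000 zł + 67000 zł + 96000 zł + 152000 zł = 1127000 zł
  Exemption: 119000 zł − 20% × (1127000 zł − 533000 zł) = 119000 zł − 118800 zł = 200 zł
  Base: 1127000 zł − 200 zł = 1126800 zł
  1126800 zł × 22% = 247896 zł

Excess of tentative minimum tax over ordinary income tax: 247896 zł − 125580 zł = 122316 zł.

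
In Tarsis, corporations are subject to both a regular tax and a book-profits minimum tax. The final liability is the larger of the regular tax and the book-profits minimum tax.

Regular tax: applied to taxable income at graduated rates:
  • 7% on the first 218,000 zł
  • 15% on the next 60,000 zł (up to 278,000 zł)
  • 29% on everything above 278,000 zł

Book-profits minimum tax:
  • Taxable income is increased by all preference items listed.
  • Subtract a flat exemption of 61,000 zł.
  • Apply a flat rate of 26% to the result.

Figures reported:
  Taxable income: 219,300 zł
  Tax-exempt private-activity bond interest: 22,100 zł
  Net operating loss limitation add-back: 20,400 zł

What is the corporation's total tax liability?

Book-profits minimum tax:
  Adjusted income: 219,300 zł + 22,100 zł + 20,400 zł = 261,800 zł
  Less exemption 61,000 zł → base 200,800 zł
  200,800 zł × 26% = 52,208 zł

Regular tax:
  218,000 zł × 7% = 15,260 zł
  1,300 zł × 15% = 195 zł
  → 15,455 zł

52,208 zł > 15,455 zł, so the book-profits minimum tax is the binding amount.

52,208 zł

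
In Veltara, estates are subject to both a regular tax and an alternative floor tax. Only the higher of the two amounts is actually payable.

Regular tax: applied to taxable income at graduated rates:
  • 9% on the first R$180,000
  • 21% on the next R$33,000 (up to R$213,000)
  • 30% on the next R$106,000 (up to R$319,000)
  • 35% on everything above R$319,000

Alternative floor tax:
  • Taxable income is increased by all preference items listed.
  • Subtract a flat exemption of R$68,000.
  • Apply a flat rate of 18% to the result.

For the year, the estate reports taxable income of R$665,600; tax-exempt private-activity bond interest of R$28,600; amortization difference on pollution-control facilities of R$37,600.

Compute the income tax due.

Regular tax:
  R$180,000 × 9% = R$16,200
  R$33,000 × 21% = R$6,930
  R$106,000 × 30% = R$31,800
  R$346,600 × 35% = R$121,310
  → R$176,240

Alternative floor tax:
  Adjusted income: R$665,600 + R$28,600 + R$37,600 = R$731,800
  Less exemption R$68,000 → base R$663,800
  R$663,800 × 18% = R$119,484

R$176,240 > R$119,484, so the regular tax governs.

R$176,240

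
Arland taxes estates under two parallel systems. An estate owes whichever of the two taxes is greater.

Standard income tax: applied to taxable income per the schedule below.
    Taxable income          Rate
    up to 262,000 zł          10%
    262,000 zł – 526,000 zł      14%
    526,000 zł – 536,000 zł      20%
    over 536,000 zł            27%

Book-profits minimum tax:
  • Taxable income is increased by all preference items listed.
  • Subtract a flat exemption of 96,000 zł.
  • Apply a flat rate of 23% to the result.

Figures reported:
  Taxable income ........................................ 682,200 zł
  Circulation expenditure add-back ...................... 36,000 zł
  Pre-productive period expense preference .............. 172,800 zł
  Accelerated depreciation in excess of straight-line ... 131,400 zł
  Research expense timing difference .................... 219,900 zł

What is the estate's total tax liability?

Book-profits minimum tax:
  Adjusted income: 682,200 zł + 36,000 zł + 172,800 zł + 131,400 zł + 219,900 zł = 1,242,300 zł
  Less exemption 96,000 zł → base 1,146,300 zł
  1,146,300 zł × 23% = 263,649 zł

Standard income tax:
  262,000 zł × 10% = 26,200 zł
  264,000 zł × 14% = 36,960 zł
  10,000 zł × 20% = 2,000 zł
  146,200 zł × 27% = 39,474 zł
  → 104,634 zł

263,649 zł > 104,634 zł, so the book-profits minimum tax is the binding amount.

263,649 zł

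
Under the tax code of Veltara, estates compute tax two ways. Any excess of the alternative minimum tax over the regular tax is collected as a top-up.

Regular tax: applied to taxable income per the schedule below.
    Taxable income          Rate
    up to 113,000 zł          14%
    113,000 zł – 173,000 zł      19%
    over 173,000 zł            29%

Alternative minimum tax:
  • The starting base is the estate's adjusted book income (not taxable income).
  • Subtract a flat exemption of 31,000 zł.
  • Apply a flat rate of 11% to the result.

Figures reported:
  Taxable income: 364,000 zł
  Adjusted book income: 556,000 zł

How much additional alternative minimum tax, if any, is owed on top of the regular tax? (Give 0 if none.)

0 zł

Alternative minimum tax:
  Base (adjusted book income): 556,000 zł
  Less exemption 31,000 zł → base 525,000 zł
  525,000 zł × 11% = 57,750 zł

Regular tax:
  113,000 zł × 14% = 15,820 zł
  60,000 zł × 19% = 11,400 zł
  191,000 zł × 29% = 55,390 zł
  → 82,610 zł

57,750 zł ≤ 82,610 zł, so no add-on is due.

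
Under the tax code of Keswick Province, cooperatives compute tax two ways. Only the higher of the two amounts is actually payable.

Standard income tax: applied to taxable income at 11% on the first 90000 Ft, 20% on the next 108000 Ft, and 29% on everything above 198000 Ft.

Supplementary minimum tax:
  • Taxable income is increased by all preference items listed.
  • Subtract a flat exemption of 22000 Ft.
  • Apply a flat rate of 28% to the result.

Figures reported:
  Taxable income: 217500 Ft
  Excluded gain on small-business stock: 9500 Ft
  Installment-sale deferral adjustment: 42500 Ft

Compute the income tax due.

69300 Ft

Standard income tax:
  90000 Ft × 11% = 9900 Ft
  108000 Ft × 20% = 21600 Ft
  19500 Ft × 29% = 5655 Ft
  → 37155 Ft

Supplementary minimum tax:
  Adjusted income: 217500 Ft + 9500 Ft + 42500 Ft = 269500 Ft
  Less exemption 22000 Ft → base 247500 Ft
  247500 Ft × 28% = 69300 Ft

69300 Ft > 37155 Ft, so the supplementary minimum tax is the binding amount.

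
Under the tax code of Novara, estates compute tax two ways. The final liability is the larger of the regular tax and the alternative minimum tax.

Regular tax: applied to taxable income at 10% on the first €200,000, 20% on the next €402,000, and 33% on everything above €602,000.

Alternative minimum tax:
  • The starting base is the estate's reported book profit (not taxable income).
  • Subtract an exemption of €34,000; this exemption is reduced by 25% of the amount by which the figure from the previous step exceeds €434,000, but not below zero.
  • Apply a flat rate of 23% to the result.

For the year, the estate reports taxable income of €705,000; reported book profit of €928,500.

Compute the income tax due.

Alternative minimum tax:
  Base (reported book profit): €928,500
  Exemption: 25% × (€928,500 − €434,000) = €123,625 ≥ €34,000, so the exemption is fully phased out
  Base: €928,500 − €0 = €928,500
  €928,500 × 23% = €213,555

Regular tax:
  €200,000 × 10% = €20,000
  €402,000 × 20% = €80,400
  €103,000 × 33% = €33,990
  → €134,390

€213,555 > €134,390, so the alternative minimum tax is the binding amount.

€213,555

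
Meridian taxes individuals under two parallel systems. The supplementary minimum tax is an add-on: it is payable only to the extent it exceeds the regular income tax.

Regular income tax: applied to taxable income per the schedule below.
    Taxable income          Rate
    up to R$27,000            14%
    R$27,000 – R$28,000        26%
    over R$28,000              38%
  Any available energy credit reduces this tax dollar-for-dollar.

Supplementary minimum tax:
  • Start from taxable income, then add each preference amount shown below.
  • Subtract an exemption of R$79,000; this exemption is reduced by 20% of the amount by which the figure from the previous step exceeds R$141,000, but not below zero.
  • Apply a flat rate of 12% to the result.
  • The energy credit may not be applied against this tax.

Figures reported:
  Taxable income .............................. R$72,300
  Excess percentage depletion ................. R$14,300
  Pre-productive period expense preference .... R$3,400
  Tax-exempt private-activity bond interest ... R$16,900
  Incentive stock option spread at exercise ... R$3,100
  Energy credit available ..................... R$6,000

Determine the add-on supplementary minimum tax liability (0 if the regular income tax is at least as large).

Regular income tax:
  R$27,000 × 14% = R$3,780
  R$1,000 × 26% = R$260
  R$44,300 × 38% = R$16,834
  → R$20,874
  Less energy credit R$6,000 → R$14,874

Supplementary minimum tax:
  Adjusted income: R$72,300 + R$14,300 + R$3,400 + R$16,900 + R$3,100 = R$110,000
  Exemption: R$110,000 ≤ R$141,000, so full R$79,000 applies
  Base: R$110,000 − R$79,000 = R$31,000
  R$31,000 × 12% = R$3,720

R$3,720 ≤ R$14,874, so no add-on is due.

R$0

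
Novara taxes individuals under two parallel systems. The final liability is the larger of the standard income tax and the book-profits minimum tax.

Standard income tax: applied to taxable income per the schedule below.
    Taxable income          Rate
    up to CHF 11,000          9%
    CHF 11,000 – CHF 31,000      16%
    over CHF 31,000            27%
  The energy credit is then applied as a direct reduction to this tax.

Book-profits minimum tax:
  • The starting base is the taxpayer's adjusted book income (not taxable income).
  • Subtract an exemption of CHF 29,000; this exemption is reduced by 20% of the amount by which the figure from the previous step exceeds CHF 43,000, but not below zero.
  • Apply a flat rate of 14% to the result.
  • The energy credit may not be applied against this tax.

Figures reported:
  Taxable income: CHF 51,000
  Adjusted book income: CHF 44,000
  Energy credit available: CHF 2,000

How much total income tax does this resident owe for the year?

Standard income tax:
  CHF 11,000 × 9% = CHF 990
  CHF 20,000 × 16% = CHF 3,200
  CHF 20,000 × 27% = CHF 5,400
  → CHF 9,590
  Less energy credit CHF 2,000 → CHF 7,590

Book-profits minimum tax:
  Base (adjusted book income): CHF 44,000
  Exemption: CHF 29,000 − 20% × (CHF 44,000 − CHF 43,000) = CHF 29,000 − CHF 200 = CHF 28,800
  Base: CHF 44,000 − CHF 28,800 = CHF 15,200
  CHF 15,200 × 14% = CHF 2,128

CHF 7,590 > CHF 2,128, so the standard income tax governs.

CHF 7,590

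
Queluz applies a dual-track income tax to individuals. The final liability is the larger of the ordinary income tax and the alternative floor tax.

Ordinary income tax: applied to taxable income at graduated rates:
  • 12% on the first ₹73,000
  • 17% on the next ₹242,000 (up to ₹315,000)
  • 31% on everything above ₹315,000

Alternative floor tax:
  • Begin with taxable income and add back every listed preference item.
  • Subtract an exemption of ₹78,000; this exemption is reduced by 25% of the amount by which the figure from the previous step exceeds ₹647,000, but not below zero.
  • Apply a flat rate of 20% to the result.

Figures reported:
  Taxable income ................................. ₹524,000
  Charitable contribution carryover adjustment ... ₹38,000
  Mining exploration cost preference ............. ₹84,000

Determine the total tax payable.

Ordinary income tax:
  ₹73,000 × 12% = ₹8,760
  ₹242,000 × 17% = ₹41,140
  ₹209,000 × 31% = ₹64,790
  → ₹114,690

Alternative floor tax:
  Adjusted income: ₹524,000 + ₹38,000 + ₹84,000 = ₹646,000
  Exemption: ₹646,000 ≤ ₹647,000, so full ₹78,000 applies
  Base: ₹646,000 − ₹78,000 = ₹568,000
  ₹568,000 × 20% = ₹113,600

₹114,690 > ₹113,600, so the ordinary income tax governs.

₹114,690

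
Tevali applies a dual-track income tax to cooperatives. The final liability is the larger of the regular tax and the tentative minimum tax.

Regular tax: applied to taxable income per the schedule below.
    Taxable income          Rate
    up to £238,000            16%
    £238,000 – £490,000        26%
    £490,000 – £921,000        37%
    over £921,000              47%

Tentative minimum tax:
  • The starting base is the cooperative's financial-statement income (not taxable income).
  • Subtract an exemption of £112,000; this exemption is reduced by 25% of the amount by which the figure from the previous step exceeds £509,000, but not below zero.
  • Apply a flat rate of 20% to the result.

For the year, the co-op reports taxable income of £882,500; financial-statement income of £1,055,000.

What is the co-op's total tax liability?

Regular tax:
  £238,000 × 16% = £38,080
  £252,000 × 26% = £65,520
  £392,500 × 37% = £145,225
  → £248,825

Tentative minimum tax:
  Base (financial-statement income): £1,055,000
  Exemption: 25% × (£1,055,000 − £509,000) = £136,500 ≥ £112,000, so the exemption is fully phased out
  Base: £1,055,000 − £0 = £1,055,000
  £1,055,000 × 20% = £211,000

£248,825 > £211,000, so the regular tax governs.

£248,825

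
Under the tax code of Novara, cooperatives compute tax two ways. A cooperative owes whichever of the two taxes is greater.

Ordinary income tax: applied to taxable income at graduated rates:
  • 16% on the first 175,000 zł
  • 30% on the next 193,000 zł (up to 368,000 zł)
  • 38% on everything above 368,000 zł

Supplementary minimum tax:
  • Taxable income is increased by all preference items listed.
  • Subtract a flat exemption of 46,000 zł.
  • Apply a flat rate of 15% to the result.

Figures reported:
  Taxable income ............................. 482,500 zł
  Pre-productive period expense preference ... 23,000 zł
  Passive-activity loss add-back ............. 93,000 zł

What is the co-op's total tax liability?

Ordinary income tax:
  175,000 zł × 16% = 28,000 zł
  193,000 zł × 30% = 57,900 zł
  114,500 zł × 38% = 43,510 zł
  → 129,410 zł

Supplementary minimum tax:
  Adjusted income: 482,500 zł + 23,000 zł + 93,000 zł = 598,500 zł
  Less exemption 46,000 zł → base 552,500 zł
  552,500 zł × 15% = 82,875 zł

129,410 zł > 82,875 zł, so the ordinary income tax governs.

129,410 zł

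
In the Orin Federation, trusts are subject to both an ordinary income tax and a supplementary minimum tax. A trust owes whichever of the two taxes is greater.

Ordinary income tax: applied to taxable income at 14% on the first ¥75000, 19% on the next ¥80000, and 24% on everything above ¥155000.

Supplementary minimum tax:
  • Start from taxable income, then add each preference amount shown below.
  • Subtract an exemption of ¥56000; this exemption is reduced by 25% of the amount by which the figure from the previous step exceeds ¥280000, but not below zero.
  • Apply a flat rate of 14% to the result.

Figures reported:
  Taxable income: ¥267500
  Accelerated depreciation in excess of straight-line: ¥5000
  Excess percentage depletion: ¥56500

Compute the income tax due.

¥52700

Ordinary income tax:
  ¥75000 × 14% = ¥10500
  ¥80000 × 19% = ¥15200
  ¥112500 × 24% = ¥27000
  → ¥52700

Supplementary minimum tax:
  Adjusted income: ¥267500 + ¥5000 + ¥56500 = ¥329000
  Exemption: ¥56000 − 25% × (¥329000 − ¥280000) = ¥56000 − ¥12250 = ¥43750
  Base: ¥329000 − ¥43750 = ¥285250
  ¥285250 × 14% = ¥39935

¥52700 > ¥39935, so the ordinary income tax governs.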